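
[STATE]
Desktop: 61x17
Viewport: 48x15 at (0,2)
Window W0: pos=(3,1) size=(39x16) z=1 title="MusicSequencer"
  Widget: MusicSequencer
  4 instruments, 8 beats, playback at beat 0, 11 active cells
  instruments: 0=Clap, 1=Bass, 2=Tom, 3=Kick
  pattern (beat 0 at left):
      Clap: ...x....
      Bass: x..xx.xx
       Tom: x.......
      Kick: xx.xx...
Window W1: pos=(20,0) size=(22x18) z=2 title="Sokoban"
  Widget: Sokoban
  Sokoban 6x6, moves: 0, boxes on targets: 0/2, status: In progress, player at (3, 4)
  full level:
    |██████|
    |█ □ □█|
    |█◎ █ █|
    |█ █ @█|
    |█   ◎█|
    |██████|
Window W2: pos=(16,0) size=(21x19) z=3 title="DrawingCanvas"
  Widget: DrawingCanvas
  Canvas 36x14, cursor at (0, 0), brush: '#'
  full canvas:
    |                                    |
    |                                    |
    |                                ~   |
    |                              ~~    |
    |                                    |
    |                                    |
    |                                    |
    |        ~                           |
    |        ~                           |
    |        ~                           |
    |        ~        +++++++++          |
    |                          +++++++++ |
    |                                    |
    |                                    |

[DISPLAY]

   ┃ MusicSequen┠───────────────────┨────┨      
   ┠────────────┃+                  ┃    ┃      
   ┃     ▼123456┃                   ┃    ┃      
   ┃ Clap···█···┃                   ┃    ┃      
   ┃ Bass█··██·█┃                   ┃    ┃      
   ┃  Tom█······┃                   ┃    ┃      
   ┃ Kick██·██··┃                   ┃    ┃      
   ┃            ┃                   ┃    ┃      
   ┃            ┃        ~          ┃    ┃      
   ┃            ┃        ~          ┃    ┃      
   ┃            ┃        ~          ┃    ┃      
   ┃            ┃        ~        ++┃    ┃      
   ┃            ┃                   ┃    ┃      
   ┃            ┃                   ┃    ┃      
   ┗━━━━━━━━━━━━┃                   ┃    ┃      


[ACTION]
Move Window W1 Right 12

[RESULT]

   ┃ MusicSequen┠───────────────────┨───────────
   ┠────────────┃+                  ┃██         
   ┃     ▼123456┃                   ┃□█         
   ┃ Clap···█···┃                   ┃ █         
   ┃ Bass█··██·█┃                   ┃@█         
   ┃  Tom█······┃                   ┃◎█         
   ┃ Kick██·██··┃                   ┃██         
   ┃            ┃                   ┃s: 0  0/2  
   ┃            ┃        ~          ┃           
   ┃            ┃        ~          ┃           
   ┃            ┃        ~          ┃           
   ┃            ┃        ~        ++┃           
   ┃            ┃                   ┃           
   ┃            ┃                   ┃           
   ┗━━━━━━━━━━━━┃                   ┃           


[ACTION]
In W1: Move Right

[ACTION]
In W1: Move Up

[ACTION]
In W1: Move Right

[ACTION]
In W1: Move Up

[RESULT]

   ┃ MusicSequen┠───────────────────┨───────────
   ┠────────────┃+                  ┃██         
   ┃     ▼123456┃                   ┃□█         
   ┃ Clap···█···┃                   ┃@█         
   ┃ Bass█··██·█┃                   ┃ █         
   ┃  Tom█······┃                   ┃◎█         
   ┃ Kick██·██··┃                   ┃██         
   ┃            ┃                   ┃s: 1  0/2  
   ┃            ┃        ~          ┃           
   ┃            ┃        ~          ┃           
   ┃            ┃        ~          ┃           
   ┃            ┃        ~        ++┃           
   ┃            ┃                   ┃           
   ┃            ┃                   ┃           
   ┗━━━━━━━━━━━━┃                   ┃           


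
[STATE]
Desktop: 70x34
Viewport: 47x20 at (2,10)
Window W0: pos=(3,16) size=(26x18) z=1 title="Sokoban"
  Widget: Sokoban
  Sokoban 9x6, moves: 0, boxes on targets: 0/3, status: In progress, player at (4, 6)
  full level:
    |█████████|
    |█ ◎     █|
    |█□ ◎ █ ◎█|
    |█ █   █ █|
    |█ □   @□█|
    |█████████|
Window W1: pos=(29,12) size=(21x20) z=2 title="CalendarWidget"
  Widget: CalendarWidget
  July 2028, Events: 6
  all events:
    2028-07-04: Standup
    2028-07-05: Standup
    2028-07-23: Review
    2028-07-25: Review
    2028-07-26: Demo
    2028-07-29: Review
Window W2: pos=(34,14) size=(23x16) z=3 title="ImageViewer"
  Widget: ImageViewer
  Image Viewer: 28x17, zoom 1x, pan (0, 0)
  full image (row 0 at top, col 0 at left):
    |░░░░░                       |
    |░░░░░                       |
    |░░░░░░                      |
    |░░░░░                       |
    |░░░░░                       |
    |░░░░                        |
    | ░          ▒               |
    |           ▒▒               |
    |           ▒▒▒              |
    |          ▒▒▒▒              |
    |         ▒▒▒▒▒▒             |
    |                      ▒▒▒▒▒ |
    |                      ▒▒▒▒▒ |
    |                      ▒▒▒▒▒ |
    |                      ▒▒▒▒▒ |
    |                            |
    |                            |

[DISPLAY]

                                               
                                               
                           ┏━━━━━━━━━━━━━━━━━━━
                           ┃ CalendarWidget    
                           ┠────┏━━━━━━━━━━━━━━
                           ┃    ┃ ImageViewer  
 ┏━━━━━━━━━━━━━━━━━━━━━━━━┓┃Mo T┠──────────────
 ┃ Sokoban                ┃┃    ┃░░░░░         
 ┠────────────────────────┨┃ 3  ┃░░░░░         
 ┃█████████               ┃┃10 1┃░░░░░░        
 ┃█ ◎     █               ┃┃17 1┃░░░░░         
 ┃█□ ◎ █ ◎█               ┃┃24 2┃░░░░░         
 ┃█ █   █ █               ┃┃31  ┃░░░░          
 ┃█ □   @□█               ┃┃    ┃ ░          ▒ 
 ┃█████████               ┃┃    ┃           ▒▒ 
 ┃Moves: 0  0/3           ┃┃    ┃           ▒▒▒
 ┃                        ┃┃    ┃          ▒▒▒▒
 ┃                        ┃┃    ┃         ▒▒▒▒▒
 ┃                        ┃┃    ┃              
 ┃                        ┃┃    ┗━━━━━━━━━━━━━━


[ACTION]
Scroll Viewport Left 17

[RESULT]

                                               
                                               
                             ┏━━━━━━━━━━━━━━━━━
                             ┃ CalendarWidget  
                             ┠────┏━━━━━━━━━━━━
                             ┃    ┃ ImageViewer
   ┏━━━━━━━━━━━━━━━━━━━━━━━━┓┃Mo T┠────────────
   ┃ Sokoban                ┃┃    ┃░░░░░       
   ┠────────────────────────┨┃ 3  ┃░░░░░       
   ┃█████████               ┃┃10 1┃░░░░░░      
   ┃█ ◎     █               ┃┃17 1┃░░░░░       
   ┃█□ ◎ █ ◎█               ┃┃24 2┃░░░░░       
   ┃█ █   █ █               ┃┃31  ┃░░░░        
   ┃█ □   @□█               ┃┃    ┃ ░          
   ┃█████████               ┃┃    ┃           ▒
   ┃Moves: 0  0/3           ┃┃    ┃           ▒
   ┃                        ┃┃    ┃          ▒▒
   ┃                        ┃┃    ┃         ▒▒▒
   ┃                        ┃┃    ┃            
   ┃                        ┃┃    ┗━━━━━━━━━━━━


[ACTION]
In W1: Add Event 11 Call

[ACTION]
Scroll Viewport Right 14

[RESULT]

                                               
                                               
               ┏━━━━━━━━━━━━━━━━━━━┓           
               ┃ CalendarWidget    ┃           
               ┠────┏━━━━━━━━━━━━━━━━━━━━━┓    
               ┃    ┃ ImageViewer         ┃    
━━━━━━━━━━━━━━┓┃Mo T┠─────────────────────┨    
              ┃┃    ┃░░░░░                ┃    
──────────────┨┃ 3  ┃░░░░░                ┃    
              ┃┃10 1┃░░░░░░               ┃    
              ┃┃17 1┃░░░░░                ┃    
              ┃┃24 2┃░░░░░                ┃    
              ┃┃31  ┃░░░░                 ┃    
              ┃┃    ┃ ░          ▒        ┃    
              ┃┃    ┃           ▒▒        ┃    
0/3           ┃┃    ┃           ▒▒▒       ┃    
              ┃┃    ┃          ▒▒▒▒       ┃    
              ┃┃    ┃         ▒▒▒▒▒▒      ┃    
              ┃┃    ┃                     ┃    
              ┃┃    ┗━━━━━━━━━━━━━━━━━━━━━┛    


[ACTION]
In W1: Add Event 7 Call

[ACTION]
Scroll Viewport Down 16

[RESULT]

               ┠────┏━━━━━━━━━━━━━━━━━━━━━┓    
               ┃    ┃ ImageViewer         ┃    
━━━━━━━━━━━━━━┓┃Mo T┠─────────────────────┨    
              ┃┃    ┃░░░░░                ┃    
──────────────┨┃ 3  ┃░░░░░                ┃    
              ┃┃10 1┃░░░░░░               ┃    
              ┃┃17 1┃░░░░░                ┃    
              ┃┃24 2┃░░░░░                ┃    
              ┃┃31  ┃░░░░                 ┃    
              ┃┃    ┃ ░          ▒        ┃    
              ┃┃    ┃           ▒▒        ┃    
0/3           ┃┃    ┃           ▒▒▒       ┃    
              ┃┃    ┃          ▒▒▒▒       ┃    
              ┃┃    ┃         ▒▒▒▒▒▒      ┃    
              ┃┃    ┃                     ┃    
              ┃┃    ┗━━━━━━━━━━━━━━━━━━━━━┛    
              ┃┃                   ┃           
              ┃┗━━━━━━━━━━━━━━━━━━━┛           
              ┃                                
━━━━━━━━━━━━━━┛                                


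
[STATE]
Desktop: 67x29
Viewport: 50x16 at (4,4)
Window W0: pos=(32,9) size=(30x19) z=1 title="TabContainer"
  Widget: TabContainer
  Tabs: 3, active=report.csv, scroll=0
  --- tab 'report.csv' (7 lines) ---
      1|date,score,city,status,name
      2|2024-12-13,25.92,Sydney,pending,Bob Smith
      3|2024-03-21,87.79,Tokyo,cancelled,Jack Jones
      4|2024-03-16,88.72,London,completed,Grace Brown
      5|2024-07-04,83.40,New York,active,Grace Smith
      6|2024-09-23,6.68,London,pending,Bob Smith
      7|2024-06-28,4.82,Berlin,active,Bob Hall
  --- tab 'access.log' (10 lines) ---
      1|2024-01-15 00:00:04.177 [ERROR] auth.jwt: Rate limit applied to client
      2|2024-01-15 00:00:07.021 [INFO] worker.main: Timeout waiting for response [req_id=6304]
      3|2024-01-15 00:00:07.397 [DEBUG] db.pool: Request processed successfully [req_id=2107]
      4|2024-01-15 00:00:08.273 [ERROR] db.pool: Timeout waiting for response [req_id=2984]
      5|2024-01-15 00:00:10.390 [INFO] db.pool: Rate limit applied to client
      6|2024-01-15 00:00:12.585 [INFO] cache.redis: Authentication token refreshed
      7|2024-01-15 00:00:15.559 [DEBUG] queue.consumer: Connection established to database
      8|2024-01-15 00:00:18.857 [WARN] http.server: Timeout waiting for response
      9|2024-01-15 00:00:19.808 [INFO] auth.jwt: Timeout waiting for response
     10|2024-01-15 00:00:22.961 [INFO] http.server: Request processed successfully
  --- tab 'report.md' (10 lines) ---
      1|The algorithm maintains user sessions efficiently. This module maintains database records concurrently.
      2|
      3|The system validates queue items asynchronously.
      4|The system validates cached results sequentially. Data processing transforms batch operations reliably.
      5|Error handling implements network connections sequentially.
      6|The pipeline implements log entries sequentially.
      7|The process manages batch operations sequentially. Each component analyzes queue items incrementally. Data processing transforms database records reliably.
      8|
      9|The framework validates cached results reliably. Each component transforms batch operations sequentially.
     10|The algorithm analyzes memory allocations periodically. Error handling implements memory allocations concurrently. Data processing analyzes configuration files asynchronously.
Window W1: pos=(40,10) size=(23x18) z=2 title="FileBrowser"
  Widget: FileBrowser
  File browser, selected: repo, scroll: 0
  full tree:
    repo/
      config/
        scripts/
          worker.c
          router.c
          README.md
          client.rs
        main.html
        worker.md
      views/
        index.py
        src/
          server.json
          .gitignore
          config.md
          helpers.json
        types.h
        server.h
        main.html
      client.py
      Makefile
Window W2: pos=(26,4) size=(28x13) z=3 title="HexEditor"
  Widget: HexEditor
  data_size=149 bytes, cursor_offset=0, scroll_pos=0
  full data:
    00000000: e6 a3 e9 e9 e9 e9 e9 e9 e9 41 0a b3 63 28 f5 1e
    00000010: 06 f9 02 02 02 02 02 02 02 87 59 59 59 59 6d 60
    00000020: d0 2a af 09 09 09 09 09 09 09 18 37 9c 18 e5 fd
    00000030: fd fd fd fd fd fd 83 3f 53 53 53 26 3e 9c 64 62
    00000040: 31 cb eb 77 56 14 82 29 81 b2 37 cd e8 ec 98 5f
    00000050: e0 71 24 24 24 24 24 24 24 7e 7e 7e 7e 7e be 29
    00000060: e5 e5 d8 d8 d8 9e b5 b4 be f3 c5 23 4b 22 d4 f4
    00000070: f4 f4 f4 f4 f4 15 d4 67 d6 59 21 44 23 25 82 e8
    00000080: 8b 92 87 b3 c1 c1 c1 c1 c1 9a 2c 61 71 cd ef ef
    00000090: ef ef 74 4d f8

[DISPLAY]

                      ┏━━━━━━━━━━━━━━━━━━━━━━━━━━┓
                      ┃ HexEditor                ┃
                      ┠──────────────────────────┨
                      ┃00000000  E6 a3 e9 e9 e9 e┃
                      ┃00000010  06 f9 02 02 02 0┃
                      ┃00000020  d0 2a af 09 09 0┃
                      ┃00000030  fd fd fd fd fd f┃
                      ┃00000040  31 cb eb 77 56 1┃
                      ┃00000050  e0 71 24 24 24 2┃
                      ┃00000060  e5 e5 d8 d8 d8 9┃
                      ┃00000070  f4 f4 f4 f4 f4 1┃
                      ┃00000080  8b 92 87 b3 c1 c┃
                      ┗━━━━━━━━━━━━━━━━━━━━━━━━━━┛
                            ┃2024-03┃    Makefile 
                            ┃2024-07┃             
                            ┃2024-09┃             


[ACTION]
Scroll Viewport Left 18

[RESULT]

                          ┏━━━━━━━━━━━━━━━━━━━━━━━
                          ┃ HexEditor             
                          ┠───────────────────────
                          ┃00000000  E6 a3 e9 e9 e
                          ┃00000010  06 f9 02 02 0
                          ┃00000020  d0 2a af 09 0
                          ┃00000030  fd fd fd fd f
                          ┃00000040  31 cb eb 77 5
                          ┃00000050  e0 71 24 24 2
                          ┃00000060  e5 e5 d8 d8 d
                          ┃00000070  f4 f4 f4 f4 f
                          ┃00000080  8b 92 87 b3 c
                          ┗━━━━━━━━━━━━━━━━━━━━━━━
                                ┃2024-03┃    Makef
                                ┃2024-07┃         
                                ┃2024-09┃         


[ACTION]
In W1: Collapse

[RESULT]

                          ┏━━━━━━━━━━━━━━━━━━━━━━━
                          ┃ HexEditor             
                          ┠───────────────────────
                          ┃00000000  E6 a3 e9 e9 e
                          ┃00000010  06 f9 02 02 0
                          ┃00000020  d0 2a af 09 0
                          ┃00000030  fd fd fd fd f
                          ┃00000040  31 cb eb 77 5
                          ┃00000050  e0 71 24 24 2
                          ┃00000060  e5 e5 d8 d8 d
                          ┃00000070  f4 f4 f4 f4 f
                          ┃00000080  8b 92 87 b3 c
                          ┗━━━━━━━━━━━━━━━━━━━━━━━
                                ┃2024-03┃         
                                ┃2024-07┃         
                                ┃2024-09┃         


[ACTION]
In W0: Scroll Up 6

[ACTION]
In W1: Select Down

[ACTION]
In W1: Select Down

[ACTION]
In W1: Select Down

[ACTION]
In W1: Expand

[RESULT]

                          ┏━━━━━━━━━━━━━━━━━━━━━━━
                          ┃ HexEditor             
                          ┠───────────────────────
                          ┃00000000  E6 a3 e9 e9 e
                          ┃00000010  06 f9 02 02 0
                          ┃00000020  d0 2a af 09 0
                          ┃00000030  fd fd fd fd f
                          ┃00000040  31 cb eb 77 5
                          ┃00000050  e0 71 24 24 2
                          ┃00000060  e5 e5 d8 d8 d
                          ┃00000070  f4 f4 f4 f4 f
                          ┃00000080  8b 92 87 b3 c
                          ┗━━━━━━━━━━━━━━━━━━━━━━━
                                ┃2024-03┃    Makef
                                ┃2024-07┃         
                                ┃2024-09┃         


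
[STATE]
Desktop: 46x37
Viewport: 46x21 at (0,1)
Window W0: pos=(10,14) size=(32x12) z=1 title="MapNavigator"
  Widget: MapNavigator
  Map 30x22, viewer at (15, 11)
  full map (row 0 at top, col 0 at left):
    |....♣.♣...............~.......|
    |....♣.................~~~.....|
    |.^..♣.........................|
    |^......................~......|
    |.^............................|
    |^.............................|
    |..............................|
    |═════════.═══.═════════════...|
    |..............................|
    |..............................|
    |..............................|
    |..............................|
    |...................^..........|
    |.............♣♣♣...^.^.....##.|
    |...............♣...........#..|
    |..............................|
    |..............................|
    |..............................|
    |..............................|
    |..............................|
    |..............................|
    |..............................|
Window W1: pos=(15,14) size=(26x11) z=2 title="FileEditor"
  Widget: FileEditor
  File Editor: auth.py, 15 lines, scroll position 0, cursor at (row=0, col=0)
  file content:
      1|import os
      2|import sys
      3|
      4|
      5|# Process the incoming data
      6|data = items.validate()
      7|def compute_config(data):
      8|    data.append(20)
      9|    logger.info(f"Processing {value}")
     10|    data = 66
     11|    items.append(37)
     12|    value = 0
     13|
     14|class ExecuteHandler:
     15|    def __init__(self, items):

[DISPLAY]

                                              
                                              
                                              
                                              
                                              
                                              
                                              
                                              
                                              
                                              
                                              
                                              
                                              
          ┏━━━━┏━━━━━━━━━━━━━━━━━━━━━━━━┓┓    
          ┃ Map┃ FileEditor             ┃┃    
          ┠────┠────────────────────────┨┨    
          ┃════┃█mport os              ▲┃┃    
          ┃....┃import sys             █┃┃    
          ┃....┃                       ░┃┃    
          ┃....┃                       ░┃┃    
          ┃....┃# Process the incoming ░┃┃    


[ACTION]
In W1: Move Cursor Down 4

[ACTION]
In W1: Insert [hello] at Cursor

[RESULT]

                                              
                                              
                                              
                                              
                                              
                                              
                                              
                                              
                                              
                                              
                                              
                                              
                                              
          ┏━━━━┏━━━━━━━━━━━━━━━━━━━━━━━━┓┓    
          ┃ Map┃ FileEditor             ┃┃    
          ┠────┠────────────────────────┨┨    
          ┃════┃import os              ▲┃┃    
          ┃....┃import sys             █┃┃    
          ┃....┃                       ░┃┃    
          ┃....┃                       ░┃┃    
          ┃....┃hello█ Process the inco░┃┃    


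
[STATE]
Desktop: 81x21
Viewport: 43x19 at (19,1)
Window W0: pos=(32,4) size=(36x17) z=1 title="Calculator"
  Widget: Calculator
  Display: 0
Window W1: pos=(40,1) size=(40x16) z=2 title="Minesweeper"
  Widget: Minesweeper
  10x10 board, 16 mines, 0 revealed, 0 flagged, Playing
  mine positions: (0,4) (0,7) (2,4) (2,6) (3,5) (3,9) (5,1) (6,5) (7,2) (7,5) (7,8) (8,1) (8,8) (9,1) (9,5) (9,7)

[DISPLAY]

                     ┏━━━━━━━━━━━━━━━━━━━━━
                     ┃ Minesweeper         
                     ┠─────────────────────
             ┏━━━━━━━┃■■■■■■■■■■           
             ┃ Calcul┃■■■■■■■■■■           
             ┠───────┃■■■■■■■■■■           
             ┃       ┃■■■■■■■■■■           
             ┃┌───┬──┃■■■■■■■■■■           
             ┃│ 7 │ 8┃■■■■■■■■■■           
             ┃├───┼──┃■■■■■■■■■■           
             ┃│ 4 │ 5┃■■■■■■■■■■           
             ┃├───┼──┃■■■■■■■■■■           
             ┃│ 1 │ 2┃■■■■■■■■■■           
             ┃├───┼──┃                     
             ┃│ 0 │ .┃                     
             ┃├───┼──┗━━━━━━━━━━━━━━━━━━━━━
             ┃│ C │ MC│ MR│ M+│            
             ┃└───┴───┴───┴───┘            
             ┃                             


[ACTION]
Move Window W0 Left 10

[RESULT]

                     ┏━━━━━━━━━━━━━━━━━━━━━
                     ┃ Minesweeper         
                     ┠─────────────────────
   ┏━━━━━━━━━━━━━━━━━┃■■■■■■■■■■           
   ┃ Calculator      ┃■■■■■■■■■■           
   ┠─────────────────┃■■■■■■■■■■           
   ┃                 ┃■■■■■■■■■■           
   ┃┌───┬───┬───┬───┐┃■■■■■■■■■■           
   ┃│ 7 │ 8 │ 9 │ ÷ │┃■■■■■■■■■■           
   ┃├───┼───┼───┼───┤┃■■■■■■■■■■           
   ┃│ 4 │ 5 │ 6 │ × │┃■■■■■■■■■■           
   ┃├───┼───┼───┼───┤┃■■■■■■■■■■           
   ┃│ 1 │ 2 │ 3 │ - │┃■■■■■■■■■■           
   ┃├───┼───┼───┼───┤┃                     
   ┃│ 0 │ . │ = │ + │┃                     
   ┃├───┼───┼───┼───┤┗━━━━━━━━━━━━━━━━━━━━━
   ┃│ C │ MC│ MR│ M+│                 ┃    
   ┃└───┴───┴───┴───┘                 ┃    
   ┃                                  ┃    


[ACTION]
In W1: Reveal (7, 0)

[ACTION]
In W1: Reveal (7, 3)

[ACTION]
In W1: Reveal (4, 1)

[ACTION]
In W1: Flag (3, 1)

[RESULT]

                     ┏━━━━━━━━━━━━━━━━━━━━━
                     ┃ Minesweeper         
                     ┠─────────────────────
   ┏━━━━━━━━━━━━━━━━━┃■■■■■■■■■■           
   ┃ Calculator      ┃■■■■■■■■■■           
   ┠─────────────────┃■■■■■■■■■■           
   ┃                 ┃■⚑■■■■■■■■           
   ┃┌───┬───┬───┬───┐┃■1■■■■■■■■           
   ┃│ 7 │ 8 │ 9 │ ÷ │┃■■■■■■■■■■           
   ┃├───┼───┼───┼───┤┃■■■■■■■■■■           
   ┃│ 4 │ 5 │ 6 │ × │┃1■■1■■■■■■           
   ┃├───┼───┼───┼───┤┃■■■■■■■■■■           
   ┃│ 1 │ 2 │ 3 │ - │┃■■■■■■■■■■           
   ┃├───┼───┼───┼───┤┃                     
   ┃│ 0 │ . │ = │ + │┃                     
   ┃├───┼───┼───┼───┤┗━━━━━━━━━━━━━━━━━━━━━
   ┃│ C │ MC│ MR│ M+│                 ┃    
   ┃└───┴───┴───┴───┘                 ┃    
   ┃                                  ┃    


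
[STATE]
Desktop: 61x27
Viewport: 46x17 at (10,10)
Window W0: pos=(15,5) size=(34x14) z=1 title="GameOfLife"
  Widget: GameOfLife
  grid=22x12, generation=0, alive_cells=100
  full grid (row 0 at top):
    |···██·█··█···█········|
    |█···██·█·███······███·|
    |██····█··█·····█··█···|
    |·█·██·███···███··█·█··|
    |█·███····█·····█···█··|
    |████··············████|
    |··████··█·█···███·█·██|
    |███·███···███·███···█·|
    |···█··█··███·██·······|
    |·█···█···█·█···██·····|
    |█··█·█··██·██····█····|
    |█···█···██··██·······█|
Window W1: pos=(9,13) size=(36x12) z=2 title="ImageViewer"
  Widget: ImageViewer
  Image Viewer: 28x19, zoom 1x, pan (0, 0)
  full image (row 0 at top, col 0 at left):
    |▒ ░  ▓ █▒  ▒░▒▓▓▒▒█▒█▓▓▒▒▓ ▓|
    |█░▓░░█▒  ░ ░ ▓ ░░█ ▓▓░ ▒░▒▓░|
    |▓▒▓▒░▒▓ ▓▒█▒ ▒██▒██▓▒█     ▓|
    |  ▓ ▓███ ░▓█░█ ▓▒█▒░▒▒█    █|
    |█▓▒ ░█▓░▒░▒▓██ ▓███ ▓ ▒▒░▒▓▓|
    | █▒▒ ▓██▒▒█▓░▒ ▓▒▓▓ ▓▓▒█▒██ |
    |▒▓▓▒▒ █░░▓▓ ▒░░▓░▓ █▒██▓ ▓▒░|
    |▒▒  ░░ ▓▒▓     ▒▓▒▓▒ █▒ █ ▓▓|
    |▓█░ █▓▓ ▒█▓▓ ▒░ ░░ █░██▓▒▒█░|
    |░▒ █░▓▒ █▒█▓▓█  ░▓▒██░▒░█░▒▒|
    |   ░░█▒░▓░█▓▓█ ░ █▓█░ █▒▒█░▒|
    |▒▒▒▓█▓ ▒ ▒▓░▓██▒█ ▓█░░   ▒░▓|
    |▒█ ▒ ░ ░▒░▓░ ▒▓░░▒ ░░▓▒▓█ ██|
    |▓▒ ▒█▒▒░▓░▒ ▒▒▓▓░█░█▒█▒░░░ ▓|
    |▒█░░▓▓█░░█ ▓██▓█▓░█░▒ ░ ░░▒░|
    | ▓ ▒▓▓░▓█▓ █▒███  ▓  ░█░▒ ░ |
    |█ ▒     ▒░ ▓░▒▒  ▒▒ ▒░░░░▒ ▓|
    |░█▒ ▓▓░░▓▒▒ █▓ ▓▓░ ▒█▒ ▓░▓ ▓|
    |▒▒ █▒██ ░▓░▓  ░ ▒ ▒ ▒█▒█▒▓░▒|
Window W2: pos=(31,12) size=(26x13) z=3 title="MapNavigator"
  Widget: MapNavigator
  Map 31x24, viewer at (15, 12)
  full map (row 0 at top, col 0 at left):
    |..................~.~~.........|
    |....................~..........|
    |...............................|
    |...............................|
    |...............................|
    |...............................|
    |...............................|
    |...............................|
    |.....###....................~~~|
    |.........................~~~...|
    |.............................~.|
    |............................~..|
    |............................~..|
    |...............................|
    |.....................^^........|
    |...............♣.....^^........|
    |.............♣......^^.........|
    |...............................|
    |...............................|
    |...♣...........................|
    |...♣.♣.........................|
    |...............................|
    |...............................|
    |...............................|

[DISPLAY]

     ┃██····█··█·····█··█···          ┃       
     ┃·█·██·███···███··█·█··          ┃       
     ┃█·███····█·····┏━━━━━━━━━━━━━━━━━━━━━━━━
━━━━━━━━━━━━━━━━━━━━━┃ MapNavigator           
 ImageViewer         ┠────────────────────────
─────────────────────┃..###...................
▒ ░  ▓ █▒  ▒░▒▓▓▒▒█▒█┃......................~~
█░▓░░█▒  ░ ░ ▓ ░░█ ▓▓┃........................
▓▒▓▒░▒▓ ▓▒█▒ ▒██▒██▓▒┃........................
  ▓ ▓███ ░▓█░█ ▓▒█▒░▒┃............@...........
█▓▒ ░█▓░▒░▒▓██ ▓███ ▓┃........................
 █▒▒ ▓██▒▒█▓░▒ ▓▒▓▓ ▓┃..................^^....
▒▓▓▒▒ █░░▓▓ ▒░░▓░▓ █▒┃............♣.....^^....
▒▒  ░░ ▓▒▓     ▒▓▒▓▒ ┃..........♣......^^.....
━━━━━━━━━━━━━━━━━━━━━┗━━━━━━━━━━━━━━━━━━━━━━━━
                                              
                                              


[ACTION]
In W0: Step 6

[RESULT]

     ┃██·██···············█·          ┃       
     ┃·█·██···█···█···█··█··          ┃       
     ┃··█······██····┏━━━━━━━━━━━━━━━━━━━━━━━━
━━━━━━━━━━━━━━━━━━━━━┃ MapNavigator           
 ImageViewer         ┠────────────────────────
─────────────────────┃..###...................
▒ ░  ▓ █▒  ▒░▒▓▓▒▒█▒█┃......................~~
█░▓░░█▒  ░ ░ ▓ ░░█ ▓▓┃........................
▓▒▓▒░▒▓ ▓▒█▒ ▒██▒██▓▒┃........................
  ▓ ▓███ ░▓█░█ ▓▒█▒░▒┃............@...........
█▓▒ ░█▓░▒░▒▓██ ▓███ ▓┃........................
 █▒▒ ▓██▒▒█▓░▒ ▓▒▓▓ ▓┃..................^^....
▒▓▓▒▒ █░░▓▓ ▒░░▓░▓ █▒┃............♣.....^^....
▒▒  ░░ ▓▒▓     ▒▓▒▓▒ ┃..........♣......^^.....
━━━━━━━━━━━━━━━━━━━━━┗━━━━━━━━━━━━━━━━━━━━━━━━
                                              
                                              


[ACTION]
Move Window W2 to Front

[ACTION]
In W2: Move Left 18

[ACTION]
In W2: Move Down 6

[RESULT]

     ┃██·██···············█·          ┃       
     ┃·█·██···█···█···█··█··          ┃       
     ┃··█······██····┏━━━━━━━━━━━━━━━━━━━━━━━━
━━━━━━━━━━━━━━━━━━━━━┃ MapNavigator           
 ImageViewer         ┠────────────────────────
─────────────────────┃            ............
▒ ░  ▓ █▒  ▒░▒▓▓▒▒█▒█┃            ............
█░▓░░█▒  ░ ░ ▓ ░░█ ▓▓┃            ............
▓▒▓▒░▒▓ ▓▒█▒ ▒██▒██▓▒┃            ............
  ▓ ▓███ ░▓█░█ ▓▒█▒░▒┃            @...........
█▓▒ ░█▓░▒░▒▓██ ▓███ ▓┃            ...♣........
 █▒▒ ▓██▒▒█▓░▒ ▓▒▓▓ ▓┃            ...♣.♣......
▒▓▓▒▒ █░░▓▓ ▒░░▓░▓ █▒┃            ............
▒▒  ░░ ▓▒▓     ▒▓▒▓▒ ┃            ............
━━━━━━━━━━━━━━━━━━━━━┗━━━━━━━━━━━━━━━━━━━━━━━━
                                              
                                              


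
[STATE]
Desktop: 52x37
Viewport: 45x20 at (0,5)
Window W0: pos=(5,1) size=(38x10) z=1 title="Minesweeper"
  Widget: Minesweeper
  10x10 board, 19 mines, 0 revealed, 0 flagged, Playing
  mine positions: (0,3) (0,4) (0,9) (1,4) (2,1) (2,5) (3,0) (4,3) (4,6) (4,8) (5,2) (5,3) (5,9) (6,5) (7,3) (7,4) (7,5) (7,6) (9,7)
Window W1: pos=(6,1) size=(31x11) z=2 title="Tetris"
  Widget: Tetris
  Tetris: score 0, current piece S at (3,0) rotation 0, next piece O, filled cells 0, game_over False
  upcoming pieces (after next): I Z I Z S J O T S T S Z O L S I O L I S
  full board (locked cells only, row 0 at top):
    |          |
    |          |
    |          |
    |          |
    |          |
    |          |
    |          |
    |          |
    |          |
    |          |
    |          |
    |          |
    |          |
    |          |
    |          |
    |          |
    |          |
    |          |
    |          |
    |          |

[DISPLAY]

     ┃┃          │▓▓                ┃     ┃  
     ┃┃          │▓▓                ┃     ┃  
     ┃┃          │                  ┃     ┃  
     ┃┃          │                  ┃     ┃  
     ┃┃          │                  ┃     ┃  
     ┗┃          │Score:            ┃━━━━━┛  
      ┗━━━━━━━━━━━━━━━━━━━━━━━━━━━━━┛        
                                             
                                             
                                             
                                             
                                             
                                             
                                             
                                             
                                             
                                             
                                             
                                             
                                             


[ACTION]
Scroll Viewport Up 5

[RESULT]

                                             
     ┏┏━━━━━━━━━━━━━━━━━━━━━━━━━━━━━┓━━━━━┓  
     ┃┃ Tetris                      ┃     ┃  
     ┠┠─────────────────────────────┨─────┨  
     ┃┃          │Next:             ┃     ┃  
     ┃┃          │▓▓                ┃     ┃  
     ┃┃          │▓▓                ┃     ┃  
     ┃┃          │                  ┃     ┃  
     ┃┃          │                  ┃     ┃  
     ┃┃          │                  ┃     ┃  
     ┗┃          │Score:            ┃━━━━━┛  
      ┗━━━━━━━━━━━━━━━━━━━━━━━━━━━━━┛        
                                             
                                             
                                             
                                             
                                             
                                             
                                             
                                             


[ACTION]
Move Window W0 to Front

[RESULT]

                                             
     ┏━━━━━━━━━━━━━━━━━━━━━━━━━━━━━━━━━━━━┓  
     ┃ Minesweeper                        ┃  
     ┠────────────────────────────────────┨  
     ┃■■■■■■■■■■                          ┃  
     ┃■■■■■■■■■■                          ┃  
     ┃■■■■■■■■■■                          ┃  
     ┃■■■■■■■■■■                          ┃  
     ┃■■■■■■■■■■                          ┃  
     ┃■■■■■■■■■■                          ┃  
     ┗━━━━━━━━━━━━━━━━━━━━━━━━━━━━━━━━━━━━┛  
      ┗━━━━━━━━━━━━━━━━━━━━━━━━━━━━━┛        
                                             
                                             
                                             
                                             
                                             
                                             
                                             
                                             
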